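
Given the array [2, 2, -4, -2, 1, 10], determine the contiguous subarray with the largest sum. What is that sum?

Using Kadane's algorithm on [2, 2, -4, -2, 1, 10]:

Scanning through the array:
Position 1 (value 2): max_ending_here = 4, max_so_far = 4
Position 2 (value -4): max_ending_here = 0, max_so_far = 4
Position 3 (value -2): max_ending_here = -2, max_so_far = 4
Position 4 (value 1): max_ending_here = 1, max_so_far = 4
Position 5 (value 10): max_ending_here = 11, max_so_far = 11

Maximum subarray: [1, 10]
Maximum sum: 11

The maximum subarray is [1, 10] with sum 11. This subarray runs from index 4 to index 5.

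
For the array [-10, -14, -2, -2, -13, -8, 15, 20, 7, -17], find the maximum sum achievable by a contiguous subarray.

Using Kadane's algorithm on [-10, -14, -2, -2, -13, -8, 15, 20, 7, -17]:

Scanning through the array:
Position 1 (value -14): max_ending_here = -14, max_so_far = -10
Position 2 (value -2): max_ending_here = -2, max_so_far = -2
Position 3 (value -2): max_ending_here = -2, max_so_far = -2
Position 4 (value -13): max_ending_here = -13, max_so_far = -2
Position 5 (value -8): max_ending_here = -8, max_so_far = -2
Position 6 (value 15): max_ending_here = 15, max_so_far = 15
Position 7 (value 20): max_ending_here = 35, max_so_far = 35
Position 8 (value 7): max_ending_here = 42, max_so_far = 42
Position 9 (value -17): max_ending_here = 25, max_so_far = 42

Maximum subarray: [15, 20, 7]
Maximum sum: 42

The maximum subarray is [15, 20, 7] with sum 42. This subarray runs from index 6 to index 8.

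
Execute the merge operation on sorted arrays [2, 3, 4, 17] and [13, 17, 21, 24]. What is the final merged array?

Merging process:

Compare 2 vs 13: take 2 from left. Merged: [2]
Compare 3 vs 13: take 3 from left. Merged: [2, 3]
Compare 4 vs 13: take 4 from left. Merged: [2, 3, 4]
Compare 17 vs 13: take 13 from right. Merged: [2, 3, 4, 13]
Compare 17 vs 17: take 17 from left. Merged: [2, 3, 4, 13, 17]
Append remaining from right: [17, 21, 24]. Merged: [2, 3, 4, 13, 17, 17, 21, 24]

Final merged array: [2, 3, 4, 13, 17, 17, 21, 24]
Total comparisons: 5

The merged array is [2, 3, 4, 13, 17, 17, 21, 24], requiring 5 comparisons. The merge step runs in O(n) time where n is the total number of elements.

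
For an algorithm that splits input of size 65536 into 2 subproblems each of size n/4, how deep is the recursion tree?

For divide and conquer with division factor 4:

Problem sizes at each level:
Level 0: 65536
Level 1: 16384
Level 2: 4096
Level 3: 1024
Level 4: 256
Level 5: 64
Level 6: 16
Level 7: 4
Level 8: 1

The root is level 0 and the size-1 base case is level 8 (the tree spans levels 0 through 8, i.e. 9 levels counting the root), so the depth is the number of divisions: log_4(65536) = 8

The recursion tree depth is log_4(65536) = 8. At each level, the problem size is divided by 4, so it takes 8 divisions to reduce to a base case of size 1. The algorithm makes 2 recursive calls at each level.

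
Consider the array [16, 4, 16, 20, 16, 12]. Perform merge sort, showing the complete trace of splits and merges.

Merge sort trace:

Split: [16, 4, 16, 20, 16, 12] -> [16, 4, 16] and [20, 16, 12]
  Split: [16, 4, 16] -> [16] and [4, 16]
    Split: [4, 16] -> [4] and [16]
    Merge: [4] + [16] -> [4, 16]
  Merge: [16] + [4, 16] -> [4, 16, 16]
  Split: [20, 16, 12] -> [20] and [16, 12]
    Split: [16, 12] -> [16] and [12]
    Merge: [16] + [12] -> [12, 16]
  Merge: [20] + [12, 16] -> [12, 16, 20]
Merge: [4, 16, 16] + [12, 16, 20] -> [4, 12, 16, 16, 16, 20]

Final sorted array: [4, 12, 16, 16, 16, 20]

The merge sort proceeds by recursively splitting the array and merging sorted halves.
After all merges, the sorted array is [4, 12, 16, 16, 16, 20].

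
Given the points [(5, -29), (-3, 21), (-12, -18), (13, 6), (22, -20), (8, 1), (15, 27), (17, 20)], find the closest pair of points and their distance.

Computing all pairwise distances among 8 points:

d((5, -29), (-3, 21)) = 50.636
d((5, -29), (-12, -18)) = 20.2485
d((5, -29), (13, 6)) = 35.9026
d((5, -29), (22, -20)) = 19.2354
d((5, -29), (8, 1)) = 30.1496
d((5, -29), (15, 27)) = 56.8859
d((5, -29), (17, 20)) = 50.448
d((-3, 21), (-12, -18)) = 40.025
d((-3, 21), (13, 6)) = 21.9317
d((-3, 21), (22, -20)) = 48.0208
d((-3, 21), (8, 1)) = 22.8254
d((-3, 21), (15, 27)) = 18.9737
d((-3, 21), (17, 20)) = 20.025
d((-12, -18), (13, 6)) = 34.6554
d((-12, -18), (22, -20)) = 34.0588
d((-12, -18), (8, 1)) = 27.5862
d((-12, -18), (15, 27)) = 52.4786
d((-12, -18), (17, 20)) = 47.8017
d((13, 6), (22, -20)) = 27.5136
d((13, 6), (8, 1)) = 7.0711 <-- minimum
d((13, 6), (15, 27)) = 21.095
d((13, 6), (17, 20)) = 14.5602
d((22, -20), (8, 1)) = 25.2389
d((22, -20), (15, 27)) = 47.5184
d((22, -20), (17, 20)) = 40.3113
d((8, 1), (15, 27)) = 26.9258
d((8, 1), (17, 20)) = 21.0238
d((15, 27), (17, 20)) = 7.2801

Closest pair: (13, 6) and (8, 1) with distance 7.0711

The closest pair is (13, 6) and (8, 1) with Euclidean distance 7.0711. For 8 points, brute-force pairwise comparison is shown above. For large n, the divide-and-conquer algorithm (sort by x, recurse on halves, check the dividing strip) achieves O(n log n).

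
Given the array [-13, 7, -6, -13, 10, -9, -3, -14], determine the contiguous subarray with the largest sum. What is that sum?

Using Kadane's algorithm on [-13, 7, -6, -13, 10, -9, -3, -14]:

Scanning through the array:
Position 1 (value 7): max_ending_here = 7, max_so_far = 7
Position 2 (value -6): max_ending_here = 1, max_so_far = 7
Position 3 (value -13): max_ending_here = -12, max_so_far = 7
Position 4 (value 10): max_ending_here = 10, max_so_far = 10
Position 5 (value -9): max_ending_here = 1, max_so_far = 10
Position 6 (value -3): max_ending_here = -2, max_so_far = 10
Position 7 (value -14): max_ending_here = -14, max_so_far = 10

Maximum subarray: [10]
Maximum sum: 10

The maximum subarray is [10] with sum 10. This subarray runs from index 4 to index 4.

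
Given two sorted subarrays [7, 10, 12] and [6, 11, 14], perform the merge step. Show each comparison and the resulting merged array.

Merging process:

Compare 7 vs 6: take 6 from right. Merged: [6]
Compare 7 vs 11: take 7 from left. Merged: [6, 7]
Compare 10 vs 11: take 10 from left. Merged: [6, 7, 10]
Compare 12 vs 11: take 11 from right. Merged: [6, 7, 10, 11]
Compare 12 vs 14: take 12 from left. Merged: [6, 7, 10, 11, 12]
Append remaining from right: [14]. Merged: [6, 7, 10, 11, 12, 14]

Final merged array: [6, 7, 10, 11, 12, 14]
Total comparisons: 5

The merged array is [6, 7, 10, 11, 12, 14], requiring 5 comparisons. The merge step runs in O(n) time where n is the total number of elements.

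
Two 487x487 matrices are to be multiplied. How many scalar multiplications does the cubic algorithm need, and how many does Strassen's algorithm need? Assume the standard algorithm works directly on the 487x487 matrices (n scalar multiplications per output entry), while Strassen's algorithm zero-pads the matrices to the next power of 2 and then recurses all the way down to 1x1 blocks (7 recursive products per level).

Matrix multiplication for 487x487 matrices:

Strassen's algorithm requires power-of-2 dimensions. Pad 487x487 to 512x512 (next power of 2).

Standard algorithm: 487^3 = 115501303 multiplications
Strassen's algorithm: 7^(log2(512)) = 7^9 = 40353607 multiplications
Savings: 115501303 - 40353607 = 75147696 multiplications

Standard: 115501303 multiplications (487^3). Strassen: 40353607 multiplications (7^9, after padding to 512x512). Strassen reduces 8 recursive multiplications to 7 at each level.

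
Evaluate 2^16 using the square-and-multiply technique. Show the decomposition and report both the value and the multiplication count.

Computing 2^16 by squaring (build up from 2^1; each line after the first costs one multiplication):

2^1 = 2
2^2 = (2^1)^2 = 2^2 = 4
2^4 = (2^2)^2 = 4^2 = 16
2^8 = (2^4)^2 = 16^2 = 256
2^16 = (2^8)^2 = 256^2 = 65536

Result: 65536
Multiplications needed: 4 (4 lines after 2^1)

2^16 = 65536. Using exponentiation by squaring, this requires 4 multiplications. The key idea: if the exponent is even, square the half-power; if odd, multiply by the base once.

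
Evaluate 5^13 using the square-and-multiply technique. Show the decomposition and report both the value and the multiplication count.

Computing 5^13 by squaring (build up from 5^1; each line after the first costs one multiplication):

5^1 = 5
5^2 = (5^1)^2 = 5^2 = 25
5^3 = 5 * 5^2 = 5 * 25 = 125
5^6 = (5^3)^2 = 125^2 = 15625
5^12 = (5^6)^2 = 15625^2 = 244140625
5^13 = 5 * 5^12 = 5 * 244140625 = 1220703125

Result: 1220703125
Multiplications needed: 5 (5 lines after 5^1)

5^13 = 1220703125. Using exponentiation by squaring, this requires 5 multiplications. The key idea: if the exponent is even, square the half-power; if odd, multiply by the base once.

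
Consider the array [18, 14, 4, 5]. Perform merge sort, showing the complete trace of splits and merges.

Merge sort trace:

Split: [18, 14, 4, 5] -> [18, 14] and [4, 5]
  Split: [18, 14] -> [18] and [14]
  Merge: [18] + [14] -> [14, 18]
  Split: [4, 5] -> [4] and [5]
  Merge: [4] + [5] -> [4, 5]
Merge: [14, 18] + [4, 5] -> [4, 5, 14, 18]

Final sorted array: [4, 5, 14, 18]

The merge sort proceeds by recursively splitting the array and merging sorted halves.
After all merges, the sorted array is [4, 5, 14, 18].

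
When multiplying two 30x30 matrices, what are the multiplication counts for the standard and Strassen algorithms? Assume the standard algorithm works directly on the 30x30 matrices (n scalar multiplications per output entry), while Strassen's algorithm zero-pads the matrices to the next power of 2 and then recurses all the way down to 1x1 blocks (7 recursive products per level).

Matrix multiplication for 30x30 matrices:

Strassen's algorithm requires power-of-2 dimensions. Pad 30x30 to 32x32 (next power of 2).

Standard algorithm: 30^3 = 27000 multiplications
Strassen's algorithm: 7^(log2(32)) = 7^5 = 16807 multiplications
Savings: 27000 - 16807 = 10193 multiplications

Standard: 27000 multiplications (30^3). Strassen: 16807 multiplications (7^5, after padding to 32x32). Strassen reduces 8 recursive multiplications to 7 at each level.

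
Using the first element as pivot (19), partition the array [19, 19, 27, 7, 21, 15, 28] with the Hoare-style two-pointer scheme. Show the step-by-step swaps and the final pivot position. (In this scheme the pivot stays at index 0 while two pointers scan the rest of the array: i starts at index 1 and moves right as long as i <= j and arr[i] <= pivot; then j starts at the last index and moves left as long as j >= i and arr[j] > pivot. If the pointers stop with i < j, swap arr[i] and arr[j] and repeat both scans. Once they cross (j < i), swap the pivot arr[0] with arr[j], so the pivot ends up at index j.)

Hoare-style two-pointer partition with pivot = 19:

Initial array: [19, 19, 27, 7, 21, 15, 28]

Pointers start at i = 1, j = 6.
i stops at index 2 (arr[2]=27 > 19), j stops at index 5 (arr[5]=15 <= 19): swap arr[2] and arr[5], array becomes [19, 19, 15, 7, 21, 27, 28]
i ends at 4, j ends at 3: the pointers have crossed (j < i), so scanning stops.

Swap pivot arr[0] with arr[3] to place pivot at position 3: [7, 19, 15, 19, 21, 27, 28]
Pivot position: 3

After partitioning with pivot 19, the array becomes [7, 19, 15, 19, 21, 27, 28]. The pivot is placed at index 3. All elements to the left of the pivot are <= 19, and all elements to the right are > 19.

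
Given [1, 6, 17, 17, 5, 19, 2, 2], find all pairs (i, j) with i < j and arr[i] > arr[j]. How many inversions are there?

Finding inversions in [1, 6, 17, 17, 5, 19, 2, 2]:

(1, 4): arr[1]=6 > arr[4]=5
(1, 6): arr[1]=6 > arr[6]=2
(1, 7): arr[1]=6 > arr[7]=2
(2, 4): arr[2]=17 > arr[4]=5
(2, 6): arr[2]=17 > arr[6]=2
(2, 7): arr[2]=17 > arr[7]=2
(3, 4): arr[3]=17 > arr[4]=5
(3, 6): arr[3]=17 > arr[6]=2
(3, 7): arr[3]=17 > arr[7]=2
(4, 6): arr[4]=5 > arr[6]=2
(4, 7): arr[4]=5 > arr[7]=2
(5, 6): arr[5]=19 > arr[6]=2
(5, 7): arr[5]=19 > arr[7]=2

Total inversions: 13

The array has 13 inversion(s): (1,4), (1,6), (1,7), (2,4), (2,6), (2,7), (3,4), (3,6), (3,7), (4,6), (4,7), (5,6), (5,7). Each pair (i,j) satisfies i < j and arr[i] > arr[j].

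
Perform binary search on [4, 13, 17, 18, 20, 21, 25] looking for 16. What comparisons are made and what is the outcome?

Binary search for 16 in [4, 13, 17, 18, 20, 21, 25]:

lo=0, hi=6, mid=3, arr[mid]=18 -> 18 > 16, search left half
lo=0, hi=2, mid=1, arr[mid]=13 -> 13 < 16, search right half
lo=2, hi=2, mid=2, arr[mid]=17 -> 17 > 16, search left half
lo=2 > hi=1, target 16 not found

Binary search determines that 16 is not in the array after 3 comparisons. The search space was exhausted without finding the target.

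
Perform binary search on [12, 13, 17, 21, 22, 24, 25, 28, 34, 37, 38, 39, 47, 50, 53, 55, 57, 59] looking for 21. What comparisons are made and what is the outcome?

Binary search for 21 in [12, 13, 17, 21, 22, 24, 25, 28, 34, 37, 38, 39, 47, 50, 53, 55, 57, 59]:

lo=0, hi=17, mid=8, arr[mid]=34 -> 34 > 21, search left half
lo=0, hi=7, mid=3, arr[mid]=21 -> Found target at index 3!

Binary search finds 21 at index 3 after 2 comparisons. The search repeatedly halves the search space by comparing with the middle element.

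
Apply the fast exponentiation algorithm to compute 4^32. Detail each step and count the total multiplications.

Computing 4^32 by squaring (build up from 4^1; each line after the first costs one multiplication):

4^1 = 4
4^2 = (4^1)^2 = 4^2 = 16
4^4 = (4^2)^2 = 16^2 = 256
4^8 = (4^4)^2 = 256^2 = 65536
4^16 = (4^8)^2 = 65536^2 = 4294967296
4^32 = (4^16)^2 = 4294967296^2 = 18446744073709551616

Result: 18446744073709551616
Multiplications needed: 5 (5 lines after 4^1)

4^32 = 18446744073709551616. Using exponentiation by squaring, this requires 5 multiplications. The key idea: if the exponent is even, square the half-power; if odd, multiply by the base once.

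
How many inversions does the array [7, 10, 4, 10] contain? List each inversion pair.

Finding inversions in [7, 10, 4, 10]:

(0, 2): arr[0]=7 > arr[2]=4
(1, 2): arr[1]=10 > arr[2]=4

Total inversions: 2

The array has 2 inversion(s): (0,2), (1,2). Each pair (i,j) satisfies i < j and arr[i] > arr[j].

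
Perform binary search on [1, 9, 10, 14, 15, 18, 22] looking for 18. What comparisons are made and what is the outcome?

Binary search for 18 in [1, 9, 10, 14, 15, 18, 22]:

lo=0, hi=6, mid=3, arr[mid]=14 -> 14 < 18, search right half
lo=4, hi=6, mid=5, arr[mid]=18 -> Found target at index 5!

Binary search finds 18 at index 5 after 2 comparisons. The search repeatedly halves the search space by comparing with the middle element.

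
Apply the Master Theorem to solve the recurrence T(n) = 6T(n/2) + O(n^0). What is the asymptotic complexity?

Master Theorem for T(n) = 6T(n/2) + O(n^0):

a = 6, b = 2, c = 0
log_b(a) = log_2(6) = 2.5850

Case 1: c = 0 < log_2(6) = 2.5850
T(n) = O(n^(log_2 6))

For T(n) = 6T(n/2) + O(n^0): log_2(6) = 2.5850. This is Case 1 of the Master Theorem (c < log_b(a), work dominated by leaves), giving O(n^(log_2 6)).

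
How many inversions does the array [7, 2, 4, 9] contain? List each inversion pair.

Finding inversions in [7, 2, 4, 9]:

(0, 1): arr[0]=7 > arr[1]=2
(0, 2): arr[0]=7 > arr[2]=4

Total inversions: 2

The array has 2 inversion(s): (0,1), (0,2). Each pair (i,j) satisfies i < j and arr[i] > arr[j].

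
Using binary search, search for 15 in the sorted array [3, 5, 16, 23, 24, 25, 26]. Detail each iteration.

Binary search for 15 in [3, 5, 16, 23, 24, 25, 26]:

lo=0, hi=6, mid=3, arr[mid]=23 -> 23 > 15, search left half
lo=0, hi=2, mid=1, arr[mid]=5 -> 5 < 15, search right half
lo=2, hi=2, mid=2, arr[mid]=16 -> 16 > 15, search left half
lo=2 > hi=1, target 15 not found

Binary search determines that 15 is not in the array after 3 comparisons. The search space was exhausted without finding the target.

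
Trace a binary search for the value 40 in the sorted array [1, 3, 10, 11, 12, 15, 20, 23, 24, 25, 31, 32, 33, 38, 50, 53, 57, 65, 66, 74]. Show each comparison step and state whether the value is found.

Binary search for 40 in [1, 3, 10, 11, 12, 15, 20, 23, 24, 25, 31, 32, 33, 38, 50, 53, 57, 65, 66, 74]:

lo=0, hi=19, mid=9, arr[mid]=25 -> 25 < 40, search right half
lo=10, hi=19, mid=14, arr[mid]=50 -> 50 > 40, search left half
lo=10, hi=13, mid=11, arr[mid]=32 -> 32 < 40, search right half
lo=12, hi=13, mid=12, arr[mid]=33 -> 33 < 40, search right half
lo=13, hi=13, mid=13, arr[mid]=38 -> 38 < 40, search right half
lo=14 > hi=13, target 40 not found

Binary search determines that 40 is not in the array after 5 comparisons. The search space was exhausted without finding the target.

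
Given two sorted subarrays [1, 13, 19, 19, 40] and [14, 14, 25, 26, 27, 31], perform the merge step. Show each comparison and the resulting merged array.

Merging process:

Compare 1 vs 14: take 1 from left. Merged: [1]
Compare 13 vs 14: take 13 from left. Merged: [1, 13]
Compare 19 vs 14: take 14 from right. Merged: [1, 13, 14]
Compare 19 vs 14: take 14 from right. Merged: [1, 13, 14, 14]
Compare 19 vs 25: take 19 from left. Merged: [1, 13, 14, 14, 19]
Compare 19 vs 25: take 19 from left. Merged: [1, 13, 14, 14, 19, 19]
Compare 40 vs 25: take 25 from right. Merged: [1, 13, 14, 14, 19, 19, 25]
Compare 40 vs 26: take 26 from right. Merged: [1, 13, 14, 14, 19, 19, 25, 26]
Compare 40 vs 27: take 27 from right. Merged: [1, 13, 14, 14, 19, 19, 25, 26, 27]
Compare 40 vs 31: take 31 from right. Merged: [1, 13, 14, 14, 19, 19, 25, 26, 27, 31]
Append remaining from left: [40]. Merged: [1, 13, 14, 14, 19, 19, 25, 26, 27, 31, 40]

Final merged array: [1, 13, 14, 14, 19, 19, 25, 26, 27, 31, 40]
Total comparisons: 10

The merged array is [1, 13, 14, 14, 19, 19, 25, 26, 27, 31, 40], requiring 10 comparisons. The merge step runs in O(n) time where n is the total number of elements.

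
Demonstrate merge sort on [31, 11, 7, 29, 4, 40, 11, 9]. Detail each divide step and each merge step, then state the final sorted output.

Merge sort trace:

Split: [31, 11, 7, 29, 4, 40, 11, 9] -> [31, 11, 7, 29] and [4, 40, 11, 9]
  Split: [31, 11, 7, 29] -> [31, 11] and [7, 29]
    Split: [31, 11] -> [31] and [11]
    Merge: [31] + [11] -> [11, 31]
    Split: [7, 29] -> [7] and [29]
    Merge: [7] + [29] -> [7, 29]
  Merge: [11, 31] + [7, 29] -> [7, 11, 29, 31]
  Split: [4, 40, 11, 9] -> [4, 40] and [11, 9]
    Split: [4, 40] -> [4] and [40]
    Merge: [4] + [40] -> [4, 40]
    Split: [11, 9] -> [11] and [9]
    Merge: [11] + [9] -> [9, 11]
  Merge: [4, 40] + [9, 11] -> [4, 9, 11, 40]
Merge: [7, 11, 29, 31] + [4, 9, 11, 40] -> [4, 7, 9, 11, 11, 29, 31, 40]

Final sorted array: [4, 7, 9, 11, 11, 29, 31, 40]

The merge sort proceeds by recursively splitting the array and merging sorted halves.
After all merges, the sorted array is [4, 7, 9, 11, 11, 29, 31, 40].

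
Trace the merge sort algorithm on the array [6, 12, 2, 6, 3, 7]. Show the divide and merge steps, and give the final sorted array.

Merge sort trace:

Split: [6, 12, 2, 6, 3, 7] -> [6, 12, 2] and [6, 3, 7]
  Split: [6, 12, 2] -> [6] and [12, 2]
    Split: [12, 2] -> [12] and [2]
    Merge: [12] + [2] -> [2, 12]
  Merge: [6] + [2, 12] -> [2, 6, 12]
  Split: [6, 3, 7] -> [6] and [3, 7]
    Split: [3, 7] -> [3] and [7]
    Merge: [3] + [7] -> [3, 7]
  Merge: [6] + [3, 7] -> [3, 6, 7]
Merge: [2, 6, 12] + [3, 6, 7] -> [2, 3, 6, 6, 7, 12]

Final sorted array: [2, 3, 6, 6, 7, 12]

The merge sort proceeds by recursively splitting the array and merging sorted halves.
After all merges, the sorted array is [2, 3, 6, 6, 7, 12].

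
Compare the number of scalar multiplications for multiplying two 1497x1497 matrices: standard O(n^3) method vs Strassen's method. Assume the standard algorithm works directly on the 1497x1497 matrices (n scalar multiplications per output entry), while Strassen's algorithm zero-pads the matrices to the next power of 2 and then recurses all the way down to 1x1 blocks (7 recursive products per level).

Matrix multiplication for 1497x1497 matrices:

Strassen's algorithm requires power-of-2 dimensions. Pad 1497x1497 to 2048x2048 (next power of 2).

Standard algorithm: 1497^3 = 3354790473 multiplications
Strassen's algorithm: 7^(log2(2048)) = 7^11 = 1977326743 multiplications
Savings: 3354790473 - 1977326743 = 1377463730 multiplications

Standard: 3354790473 multiplications (1497^3). Strassen: 1977326743 multiplications (7^11, after padding to 2048x2048). Strassen reduces 8 recursive multiplications to 7 at each level.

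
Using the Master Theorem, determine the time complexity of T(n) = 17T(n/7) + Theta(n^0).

Master Theorem for T(n) = 17T(n/7) + O(n^0):

a = 17, b = 7, c = 0
log_b(a) = log_7(17) = 1.4560

Case 1: c = 0 < log_7(17) = 1.4560
T(n) = O(n^(log_7 17))

For T(n) = 17T(n/7) + O(n^0): log_7(17) = 1.4560. This is Case 1 of the Master Theorem (c < log_b(a), work dominated by leaves), giving O(n^(log_7 17)).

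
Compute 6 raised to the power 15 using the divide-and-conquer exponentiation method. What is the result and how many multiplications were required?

Computing 6^15 by squaring (build up from 6^1; each line after the first costs one multiplication):

6^1 = 6
6^2 = (6^1)^2 = 6^2 = 36
6^3 = 6 * 6^2 = 6 * 36 = 216
6^6 = (6^3)^2 = 216^2 = 46656
6^7 = 6 * 6^6 = 6 * 46656 = 279936
6^14 = (6^7)^2 = 279936^2 = 78364164096
6^15 = 6 * 6^14 = 6 * 78364164096 = 470184984576

Result: 470184984576
Multiplications needed: 6 (6 lines after 6^1)

6^15 = 470184984576. Using exponentiation by squaring, this requires 6 multiplications. The key idea: if the exponent is even, square the half-power; if odd, multiply by the base once.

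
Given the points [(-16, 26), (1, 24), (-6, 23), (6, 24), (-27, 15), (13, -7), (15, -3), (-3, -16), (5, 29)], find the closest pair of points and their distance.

Computing all pairwise distances among 9 points:

d((-16, 26), (1, 24)) = 17.1172
d((-16, 26), (-6, 23)) = 10.4403
d((-16, 26), (6, 24)) = 22.0907
d((-16, 26), (-27, 15)) = 15.5563
d((-16, 26), (13, -7)) = 43.9318
d((-16, 26), (15, -3)) = 42.45
d((-16, 26), (-3, -16)) = 43.9659
d((-16, 26), (5, 29)) = 21.2132
d((1, 24), (-6, 23)) = 7.0711
d((1, 24), (6, 24)) = 5.0
d((1, 24), (-27, 15)) = 29.4109
d((1, 24), (13, -7)) = 33.2415
d((1, 24), (15, -3)) = 30.4138
d((1, 24), (-3, -16)) = 40.1995
d((1, 24), (5, 29)) = 6.4031
d((-6, 23), (6, 24)) = 12.0416
d((-6, 23), (-27, 15)) = 22.4722
d((-6, 23), (13, -7)) = 35.5106
d((-6, 23), (15, -3)) = 33.4215
d((-6, 23), (-3, -16)) = 39.1152
d((-6, 23), (5, 29)) = 12.53
d((6, 24), (-27, 15)) = 34.2053
d((6, 24), (13, -7)) = 31.7805
d((6, 24), (15, -3)) = 28.4605
d((6, 24), (-3, -16)) = 41.0
d((6, 24), (5, 29)) = 5.099
d((-27, 15), (13, -7)) = 45.6508
d((-27, 15), (15, -3)) = 45.6946
d((-27, 15), (-3, -16)) = 39.2046
d((-27, 15), (5, 29)) = 34.9285
d((13, -7), (15, -3)) = 4.4721 <-- minimum
d((13, -7), (-3, -16)) = 18.3576
d((13, -7), (5, 29)) = 36.8782
d((15, -3), (-3, -16)) = 22.2036
d((15, -3), (5, 29)) = 33.5261
d((-3, -16), (5, 29)) = 45.7056

Closest pair: (13, -7) and (15, -3) with distance 4.4721

The closest pair is (13, -7) and (15, -3) with Euclidean distance 4.4721. For 9 points, brute-force pairwise comparison is shown above. For large n, the divide-and-conquer algorithm (sort by x, recurse on halves, check the dividing strip) achieves O(n log n).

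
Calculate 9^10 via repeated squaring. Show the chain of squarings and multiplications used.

Computing 9^10 by squaring (build up from 9^1; each line after the first costs one multiplication):

9^1 = 9
9^2 = (9^1)^2 = 9^2 = 81
9^4 = (9^2)^2 = 81^2 = 6561
9^5 = 9 * 9^4 = 9 * 6561 = 59049
9^10 = (9^5)^2 = 59049^2 = 3486784401

Result: 3486784401
Multiplications needed: 4 (4 lines after 9^1)

9^10 = 3486784401. Using exponentiation by squaring, this requires 4 multiplications. The key idea: if the exponent is even, square the half-power; if odd, multiply by the base once.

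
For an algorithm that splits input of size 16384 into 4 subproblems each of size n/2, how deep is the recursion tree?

For divide and conquer with division factor 2:

Problem sizes at each level:
Level 0: 16384
Level 1: 8192
Level 2: 4096
Level 3: 2048
Level 4: 1024
Level 5: 512
Level 6: 256
Level 7: 128
Level 8: 64
Level 9: 32
Level 10: 16
Level 11: 8
Level 12: 4
Level 13: 2
Level 14: 1

The root is level 0 and the size-1 base case is level 14 (the tree spans levels 0 through 14, i.e. 15 levels counting the root), so the depth is the number of divisions: log_2(16384) = 14

The recursion tree depth is log_2(16384) = 14. At each level, the problem size is divided by 2, so it takes 14 divisions to reduce to a base case of size 1. The algorithm makes 4 recursive calls at each level.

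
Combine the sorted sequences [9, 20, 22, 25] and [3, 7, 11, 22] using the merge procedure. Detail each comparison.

Merging process:

Compare 9 vs 3: take 3 from right. Merged: [3]
Compare 9 vs 7: take 7 from right. Merged: [3, 7]
Compare 9 vs 11: take 9 from left. Merged: [3, 7, 9]
Compare 20 vs 11: take 11 from right. Merged: [3, 7, 9, 11]
Compare 20 vs 22: take 20 from left. Merged: [3, 7, 9, 11, 20]
Compare 22 vs 22: take 22 from left. Merged: [3, 7, 9, 11, 20, 22]
Compare 25 vs 22: take 22 from right. Merged: [3, 7, 9, 11, 20, 22, 22]
Append remaining from left: [25]. Merged: [3, 7, 9, 11, 20, 22, 22, 25]

Final merged array: [3, 7, 9, 11, 20, 22, 22, 25]
Total comparisons: 7

The merged array is [3, 7, 9, 11, 20, 22, 22, 25], requiring 7 comparisons. The merge step runs in O(n) time where n is the total number of elements.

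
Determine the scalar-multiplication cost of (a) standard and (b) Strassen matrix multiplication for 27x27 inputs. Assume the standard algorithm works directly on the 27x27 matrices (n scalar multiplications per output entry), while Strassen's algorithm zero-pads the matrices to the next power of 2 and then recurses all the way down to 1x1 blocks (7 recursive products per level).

Matrix multiplication for 27x27 matrices:

Strassen's algorithm requires power-of-2 dimensions. Pad 27x27 to 32x32 (next power of 2).

Standard algorithm: 27^3 = 19683 multiplications
Strassen's algorithm: 7^(log2(32)) = 7^5 = 16807 multiplications
Savings: 19683 - 16807 = 2876 multiplications

Standard: 19683 multiplications (27^3). Strassen: 16807 multiplications (7^5, after padding to 32x32). Strassen reduces 8 recursive multiplications to 7 at each level.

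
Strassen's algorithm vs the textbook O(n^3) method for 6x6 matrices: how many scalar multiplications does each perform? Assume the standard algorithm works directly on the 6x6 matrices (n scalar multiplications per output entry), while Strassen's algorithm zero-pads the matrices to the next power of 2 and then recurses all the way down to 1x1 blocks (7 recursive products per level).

Matrix multiplication for 6x6 matrices:

Strassen's algorithm requires power-of-2 dimensions. Pad 6x6 to 8x8 (next power of 2).

Standard algorithm: 6^3 = 216 multiplications
Strassen's algorithm: 7^(log2(8)) = 7^3 = 343 multiplications
Difference: 216 - 343 = -127 (Strassen uses MORE here due to padding overhead — for small or just-over-power-of-2 n, padding can outweigh the per-level savings)

Standard: 216 multiplications (6^3). Strassen: 343 multiplications (7^3, after padding to 8x8). Strassen reduces 8 recursive multiplications to 7 at each level.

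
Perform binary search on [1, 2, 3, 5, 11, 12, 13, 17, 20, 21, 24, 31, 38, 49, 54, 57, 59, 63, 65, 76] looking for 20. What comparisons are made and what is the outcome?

Binary search for 20 in [1, 2, 3, 5, 11, 12, 13, 17, 20, 21, 24, 31, 38, 49, 54, 57, 59, 63, 65, 76]:

lo=0, hi=19, mid=9, arr[mid]=21 -> 21 > 20, search left half
lo=0, hi=8, mid=4, arr[mid]=11 -> 11 < 20, search right half
lo=5, hi=8, mid=6, arr[mid]=13 -> 13 < 20, search right half
lo=7, hi=8, mid=7, arr[mid]=17 -> 17 < 20, search right half
lo=8, hi=8, mid=8, arr[mid]=20 -> Found target at index 8!

Binary search finds 20 at index 8 after 5 comparisons. The search repeatedly halves the search space by comparing with the middle element.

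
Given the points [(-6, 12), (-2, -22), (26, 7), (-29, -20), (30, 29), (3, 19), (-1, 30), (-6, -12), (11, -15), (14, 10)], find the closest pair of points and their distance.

Computing all pairwise distances among 10 points:

d((-6, 12), (-2, -22)) = 34.2345
d((-6, 12), (26, 7)) = 32.3883
d((-6, 12), (-29, -20)) = 39.4081
d((-6, 12), (30, 29)) = 39.8121
d((-6, 12), (3, 19)) = 11.4018
d((-6, 12), (-1, 30)) = 18.6815
d((-6, 12), (-6, -12)) = 24.0
d((-6, 12), (11, -15)) = 31.9061
d((-6, 12), (14, 10)) = 20.0998
d((-2, -22), (26, 7)) = 40.3113
d((-2, -22), (-29, -20)) = 27.074
d((-2, -22), (30, 29)) = 60.208
d((-2, -22), (3, 19)) = 41.3038
d((-2, -22), (-1, 30)) = 52.0096
d((-2, -22), (-6, -12)) = 10.7703 <-- minimum
d((-2, -22), (11, -15)) = 14.7648
d((-2, -22), (14, 10)) = 35.7771
d((26, 7), (-29, -20)) = 61.2699
d((26, 7), (30, 29)) = 22.3607
d((26, 7), (3, 19)) = 25.9422
d((26, 7), (-1, 30)) = 35.4683
d((26, 7), (-6, -12)) = 37.2156
d((26, 7), (11, -15)) = 26.6271
d((26, 7), (14, 10)) = 12.3693
d((-29, -20), (30, 29)) = 76.6942
d((-29, -20), (3, 19)) = 50.448
d((-29, -20), (-1, 30)) = 57.3062
d((-29, -20), (-6, -12)) = 24.3516
d((-29, -20), (11, -15)) = 40.3113
d((-29, -20), (14, 10)) = 52.4309
d((30, 29), (3, 19)) = 28.7924
d((30, 29), (-1, 30)) = 31.0161
d((30, 29), (-6, -12)) = 54.5619
d((30, 29), (11, -15)) = 47.927
d((30, 29), (14, 10)) = 24.8395
d((3, 19), (-1, 30)) = 11.7047
d((3, 19), (-6, -12)) = 32.28
d((3, 19), (11, -15)) = 34.9285
d((3, 19), (14, 10)) = 14.2127
d((-1, 30), (-6, -12)) = 42.2966
d((-1, 30), (11, -15)) = 46.5725
d((-1, 30), (14, 10)) = 25.0
d((-6, -12), (11, -15)) = 17.2627
d((-6, -12), (14, 10)) = 29.7321
d((11, -15), (14, 10)) = 25.1794

Closest pair: (-2, -22) and (-6, -12) with distance 10.7703

The closest pair is (-2, -22) and (-6, -12) with Euclidean distance 10.7703. For 10 points, brute-force pairwise comparison is shown above. For large n, the divide-and-conquer algorithm (sort by x, recurse on halves, check the dividing strip) achieves O(n log n).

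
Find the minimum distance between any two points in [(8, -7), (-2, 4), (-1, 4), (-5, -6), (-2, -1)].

Computing all pairwise distances among 5 points:

d((8, -7), (-2, 4)) = 14.8661
d((8, -7), (-1, 4)) = 14.2127
d((8, -7), (-5, -6)) = 13.0384
d((8, -7), (-2, -1)) = 11.6619
d((-2, 4), (-1, 4)) = 1.0 <-- minimum
d((-2, 4), (-5, -6)) = 10.4403
d((-2, 4), (-2, -1)) = 5.0
d((-1, 4), (-5, -6)) = 10.7703
d((-1, 4), (-2, -1)) = 5.099
d((-5, -6), (-2, -1)) = 5.831

Closest pair: (-2, 4) and (-1, 4) with distance 1.0

The closest pair is (-2, 4) and (-1, 4) with Euclidean distance 1.0. For 5 points, brute-force pairwise comparison is shown above. For large n, the divide-and-conquer algorithm (sort by x, recurse on halves, check the dividing strip) achieves O(n log n).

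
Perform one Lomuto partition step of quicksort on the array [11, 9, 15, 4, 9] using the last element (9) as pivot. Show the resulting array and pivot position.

Lomuto partition with pivot = 9:

Initial array: [11, 9, 15, 4, 9]

arr[0]=11 > 9: no swap
arr[1]=9 <= 9: swap with position 0, array becomes [9, 11, 15, 4, 9]
arr[2]=15 > 9: no swap
arr[3]=4 <= 9: swap with position 1, array becomes [9, 4, 15, 11, 9]

Place pivot at position 2: [9, 4, 9, 11, 15]
Pivot position: 2

After partitioning with pivot 9, the array becomes [9, 4, 9, 11, 15]. The pivot is placed at index 2. All elements to the left of the pivot are <= 9, and all elements to the right are > 9.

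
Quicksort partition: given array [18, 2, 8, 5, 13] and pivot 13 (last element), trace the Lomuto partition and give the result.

Lomuto partition with pivot = 13:

Initial array: [18, 2, 8, 5, 13]

arr[0]=18 > 13: no swap
arr[1]=2 <= 13: swap with position 0, array becomes [2, 18, 8, 5, 13]
arr[2]=8 <= 13: swap with position 1, array becomes [2, 8, 18, 5, 13]
arr[3]=5 <= 13: swap with position 2, array becomes [2, 8, 5, 18, 13]

Place pivot at position 3: [2, 8, 5, 13, 18]
Pivot position: 3

After partitioning with pivot 13, the array becomes [2, 8, 5, 13, 18]. The pivot is placed at index 3. All elements to the left of the pivot are <= 13, and all elements to the right are > 13.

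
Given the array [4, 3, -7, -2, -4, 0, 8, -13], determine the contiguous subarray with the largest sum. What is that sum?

Using Kadane's algorithm on [4, 3, -7, -2, -4, 0, 8, -13]:

Scanning through the array:
Position 1 (value 3): max_ending_here = 7, max_so_far = 7
Position 2 (value -7): max_ending_here = 0, max_so_far = 7
Position 3 (value -2): max_ending_here = -2, max_so_far = 7
Position 4 (value -4): max_ending_here = -4, max_so_far = 7
Position 5 (value 0): max_ending_here = 0, max_so_far = 7
Position 6 (value 8): max_ending_here = 8, max_so_far = 8
Position 7 (value -13): max_ending_here = -5, max_so_far = 8

Maximum subarray: [0, 8]
Maximum sum: 8

The maximum subarray is [0, 8] with sum 8. This subarray runs from index 5 to index 6.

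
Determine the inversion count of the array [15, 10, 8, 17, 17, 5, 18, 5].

Finding inversions in [15, 10, 8, 17, 17, 5, 18, 5]:

(0, 1): arr[0]=15 > arr[1]=10
(0, 2): arr[0]=15 > arr[2]=8
(0, 5): arr[0]=15 > arr[5]=5
(0, 7): arr[0]=15 > arr[7]=5
(1, 2): arr[1]=10 > arr[2]=8
(1, 5): arr[1]=10 > arr[5]=5
(1, 7): arr[1]=10 > arr[7]=5
(2, 5): arr[2]=8 > arr[5]=5
(2, 7): arr[2]=8 > arr[7]=5
(3, 5): arr[3]=17 > arr[5]=5
(3, 7): arr[3]=17 > arr[7]=5
(4, 5): arr[4]=17 > arr[5]=5
(4, 7): arr[4]=17 > arr[7]=5
(6, 7): arr[6]=18 > arr[7]=5

Total inversions: 14

The array has 14 inversion(s): (0,1), (0,2), (0,5), (0,7), (1,2), (1,5), (1,7), (2,5), (2,7), (3,5), (3,7), (4,5), (4,7), (6,7). Each pair (i,j) satisfies i < j and arr[i] > arr[j].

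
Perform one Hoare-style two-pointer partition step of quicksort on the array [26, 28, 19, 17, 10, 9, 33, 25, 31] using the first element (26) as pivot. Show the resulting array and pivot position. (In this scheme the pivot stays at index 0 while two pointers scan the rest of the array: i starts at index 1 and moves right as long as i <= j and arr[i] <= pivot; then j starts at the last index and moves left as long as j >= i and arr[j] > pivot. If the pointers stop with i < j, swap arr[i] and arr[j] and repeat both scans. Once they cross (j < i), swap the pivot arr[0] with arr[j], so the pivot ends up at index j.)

Hoare-style two-pointer partition with pivot = 26:

Initial array: [26, 28, 19, 17, 10, 9, 33, 25, 31]

Pointers start at i = 1, j = 8.
i stops at index 1 (arr[1]=28 > 26), j stops at index 7 (arr[7]=25 <= 26): swap arr[1] and arr[7], array becomes [26, 25, 19, 17, 10, 9, 33, 28, 31]
i ends at 6, j ends at 5: the pointers have crossed (j < i), so scanning stops.

Swap pivot arr[0] with arr[5] to place pivot at position 5: [9, 25, 19, 17, 10, 26, 33, 28, 31]
Pivot position: 5

After partitioning with pivot 26, the array becomes [9, 25, 19, 17, 10, 26, 33, 28, 31]. The pivot is placed at index 5. All elements to the left of the pivot are <= 26, and all elements to the right are > 26.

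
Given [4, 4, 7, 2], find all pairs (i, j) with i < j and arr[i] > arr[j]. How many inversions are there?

Finding inversions in [4, 4, 7, 2]:

(0, 3): arr[0]=4 > arr[3]=2
(1, 3): arr[1]=4 > arr[3]=2
(2, 3): arr[2]=7 > arr[3]=2

Total inversions: 3

The array has 3 inversion(s): (0,3), (1,3), (2,3). Each pair (i,j) satisfies i < j and arr[i] > arr[j].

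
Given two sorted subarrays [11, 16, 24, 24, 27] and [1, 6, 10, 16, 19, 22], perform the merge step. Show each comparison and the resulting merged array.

Merging process:

Compare 11 vs 1: take 1 from right. Merged: [1]
Compare 11 vs 6: take 6 from right. Merged: [1, 6]
Compare 11 vs 10: take 10 from right. Merged: [1, 6, 10]
Compare 11 vs 16: take 11 from left. Merged: [1, 6, 10, 11]
Compare 16 vs 16: take 16 from left. Merged: [1, 6, 10, 11, 16]
Compare 24 vs 16: take 16 from right. Merged: [1, 6, 10, 11, 16, 16]
Compare 24 vs 19: take 19 from right. Merged: [1, 6, 10, 11, 16, 16, 19]
Compare 24 vs 22: take 22 from right. Merged: [1, 6, 10, 11, 16, 16, 19, 22]
Append remaining from left: [24, 24, 27]. Merged: [1, 6, 10, 11, 16, 16, 19, 22, 24, 24, 27]

Final merged array: [1, 6, 10, 11, 16, 16, 19, 22, 24, 24, 27]
Total comparisons: 8

The merged array is [1, 6, 10, 11, 16, 16, 19, 22, 24, 24, 27], requiring 8 comparisons. The merge step runs in O(n) time where n is the total number of elements.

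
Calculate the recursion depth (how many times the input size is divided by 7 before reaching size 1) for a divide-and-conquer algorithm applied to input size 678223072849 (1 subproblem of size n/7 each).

For divide and conquer with division factor 7:

Problem sizes at each level:
Level 0: 678223072849
Level 1: 96889010407
Level 2: 13841287201
Level 3: 1977326743
Level 4: 282475249
Level 5: 40353607
Level 6: 5764801
Level 7: 823543
Level 8: 117649
Level 9: 16807
Level 10: 2401
Level 11: 343
Level 12: 49
Level 13: 7
Level 14: 1

The root is level 0 and the size-1 base case is level 14 (the tree spans levels 0 through 14, i.e. 15 levels counting the root), so the depth is the number of divisions: log_7(678223072849) = 14

The recursion tree depth is log_7(678223072849) = 14. At each level, the problem size is divided by 7, so it takes 14 divisions to reduce to a base case of size 1. The algorithm makes 1 recursive call at each level.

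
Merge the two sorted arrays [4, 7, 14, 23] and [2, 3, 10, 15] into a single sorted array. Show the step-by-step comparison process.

Merging process:

Compare 4 vs 2: take 2 from right. Merged: [2]
Compare 4 vs 3: take 3 from right. Merged: [2, 3]
Compare 4 vs 10: take 4 from left. Merged: [2, 3, 4]
Compare 7 vs 10: take 7 from left. Merged: [2, 3, 4, 7]
Compare 14 vs 10: take 10 from right. Merged: [2, 3, 4, 7, 10]
Compare 14 vs 15: take 14 from left. Merged: [2, 3, 4, 7, 10, 14]
Compare 23 vs 15: take 15 from right. Merged: [2, 3, 4, 7, 10, 14, 15]
Append remaining from left: [23]. Merged: [2, 3, 4, 7, 10, 14, 15, 23]

Final merged array: [2, 3, 4, 7, 10, 14, 15, 23]
Total comparisons: 7

The merged array is [2, 3, 4, 7, 10, 14, 15, 23], requiring 7 comparisons. The merge step runs in O(n) time where n is the total number of elements.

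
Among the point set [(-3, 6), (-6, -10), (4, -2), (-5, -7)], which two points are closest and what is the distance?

Computing all pairwise distances among 4 points:

d((-3, 6), (-6, -10)) = 16.2788
d((-3, 6), (4, -2)) = 10.6301
d((-3, 6), (-5, -7)) = 13.1529
d((-6, -10), (4, -2)) = 12.8062
d((-6, -10), (-5, -7)) = 3.1623 <-- minimum
d((4, -2), (-5, -7)) = 10.2956

Closest pair: (-6, -10) and (-5, -7) with distance 3.1623

The closest pair is (-6, -10) and (-5, -7) with Euclidean distance 3.1623. For 4 points, brute-force pairwise comparison is shown above. For large n, the divide-and-conquer algorithm (sort by x, recurse on halves, check the dividing strip) achieves O(n log n).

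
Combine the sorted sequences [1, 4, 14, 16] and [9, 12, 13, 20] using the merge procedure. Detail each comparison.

Merging process:

Compare 1 vs 9: take 1 from left. Merged: [1]
Compare 4 vs 9: take 4 from left. Merged: [1, 4]
Compare 14 vs 9: take 9 from right. Merged: [1, 4, 9]
Compare 14 vs 12: take 12 from right. Merged: [1, 4, 9, 12]
Compare 14 vs 13: take 13 from right. Merged: [1, 4, 9, 12, 13]
Compare 14 vs 20: take 14 from left. Merged: [1, 4, 9, 12, 13, 14]
Compare 16 vs 20: take 16 from left. Merged: [1, 4, 9, 12, 13, 14, 16]
Append remaining from right: [20]. Merged: [1, 4, 9, 12, 13, 14, 16, 20]

Final merged array: [1, 4, 9, 12, 13, 14, 16, 20]
Total comparisons: 7

The merged array is [1, 4, 9, 12, 13, 14, 16, 20], requiring 7 comparisons. The merge step runs in O(n) time where n is the total number of elements.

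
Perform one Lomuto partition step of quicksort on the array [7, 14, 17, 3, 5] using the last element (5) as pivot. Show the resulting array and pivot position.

Lomuto partition with pivot = 5:

Initial array: [7, 14, 17, 3, 5]

arr[0]=7 > 5: no swap
arr[1]=14 > 5: no swap
arr[2]=17 > 5: no swap
arr[3]=3 <= 5: swap with position 0, array becomes [3, 14, 17, 7, 5]

Place pivot at position 1: [3, 5, 17, 7, 14]
Pivot position: 1

After partitioning with pivot 5, the array becomes [3, 5, 17, 7, 14]. The pivot is placed at index 1. All elements to the left of the pivot are <= 5, and all elements to the right are > 5.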